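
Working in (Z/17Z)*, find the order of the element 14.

16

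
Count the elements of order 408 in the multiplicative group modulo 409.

128

φ(409) = 409 − 1 = 408 = 2^3 · 3 · 17.
Since (Z/409Z)^× is cyclic of order 408, the number of elements of order d is φ(d) when d | 408 and 0 otherwise.
408 = 2^3 · 3 · 17 divides 408, and φ(408) = 128.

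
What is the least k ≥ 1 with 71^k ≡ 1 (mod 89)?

44

ord(71) | φ(89) = 89 − 1 = 88 = 2^3 · 11.
Divisors of 88: 1, 2, 4, 8, 11, 22, 44, 88.
Compute 71^d (mod 89) for the divisors d until we hit 1:
71^1 ≡ 71 (mod 89)
71^2 ≡ 57 (mod 89)
71^4 ≡ 45 (mod 89)
71^8 ≡ 67 (mod 89)
71^11 ≡ 55 (mod 89)
71^22 ≡ 88 (mod 89)
71^44 ≡ 1 (mod 89) ✓
The smallest such exponent is 44, so the order of 71 is 44.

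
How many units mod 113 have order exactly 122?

φ(113) = 113 − 1 = 112 = 2^4 · 7.
In a cyclic group of order 112, there are φ(d) elements of order d for each divisor d of 112, and zero for non-divisors.
Since 122 ∤ 112, the count is 0.

0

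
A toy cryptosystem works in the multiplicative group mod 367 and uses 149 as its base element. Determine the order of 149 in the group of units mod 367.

183

ord(149) | φ(367) = 367 − 1 = 366 = 2 · 3 · 61.
Divisors of 366: 1, 2, 3, 6, 61, 122, 183, 366.
Test each divisor d:
149^1 ≡ 149 (mod 367)
149^2 ≡ 181 (mod 367)
149^3 ≡ 178 (mod 367)
149^6 ≡ 122 (mod 367)
149^61 ≡ 83 (mod 367)
149^122 ≡ 283 (mod 367)
149^183 ≡ 1 (mod 367) ✓
The smallest such exponent is 183, so the order of 149 is 183.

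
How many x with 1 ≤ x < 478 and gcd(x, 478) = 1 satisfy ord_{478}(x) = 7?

φ(478) = φ(2)·φ(239) = 1·238 = 238 = 2 · 7 · 17.
Since (Z/478Z)^× is cyclic of order 238, the number of elements of order d is φ(d) when d | 238 and 0 otherwise.
7 | 238, and φ(7) = 7 − 1 = 6.

6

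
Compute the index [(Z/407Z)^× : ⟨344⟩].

ord(344) | φ(407) = φ(11·37) = (11−1)·(37−1) = 10·36 = 360 = 2^3 · 3^2 · 5.
Divisors of 360: 1, 2, 3, 4, 5, 6, 8, 9, 10, 12, 15, 18, 20, 24, 30, 36, 40, 45, 60, 72, 90, 120, 180, 360.
Test each divisor d:
344^1 ≡ 344 (mod 407)
344^2 ≡ 306 (mod 407)
344^3 ≡ 258 (mod 407)
344^4 ≡ 26 (mod 407)
344^5 ≡ 397 (mod 407)
344^6 ≡ 223 (mod 407)
344^8 ≡ 269 (mod 407)
344^9 ≡ 147 (mod 407)
344^10 ≡ 100 (mod 407)
344^12 ≡ 75 (mod 407)
344^15 ≡ 221 (mod 407)
344^18 ≡ 38 (mod 407)
344^20 ≡ 232 (mod 407)
344^24 ≡ 334 (mod 407)
344^30 ≡ 1 (mod 407) ✓
The order of 344 is 30, so the subgroup it generates has 30 elements.
Index = |(Z/407Z)^×| / |⟨344⟩| = 360 / 30 = 12.

12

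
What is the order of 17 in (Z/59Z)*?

ord(17) | φ(59) = 59 − 1 = 58 = 2 · 29.
Divisors of 58: 1, 2, 29, 58.
Check 17^d mod 59 for each divisor in increasing order:
17^1 ≡ 17 (mod 59)
17^2 ≡ 53 (mod 59)
17^29 ≡ 1 (mod 59) ✓
Hence ord(17) = 29.

29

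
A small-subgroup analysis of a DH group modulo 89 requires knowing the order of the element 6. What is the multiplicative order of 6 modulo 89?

By Lagrange's theorem, ord_89(6) divides φ(89) = 89 − 1 = 88 = 2^3 · 11.
Divisors of 88: 1, 2, 4, 8, 11, 22, 44, 88.
Evaluate successive powers at the divisors of 88:
6^1 ≡ 6 (mod 89)
6^2 ≡ 36 (mod 89)
6^4 ≡ 50 (mod 89)
6^8 ≡ 8 (mod 89)
6^11 ≡ 37 (mod 89)
6^22 ≡ 34 (mod 89)
6^44 ≡ 88 (mod 89)
6^88 ≡ 1 (mod 89) ✓
Therefore the multiplicative order of 6 modulo 89 is 88.

88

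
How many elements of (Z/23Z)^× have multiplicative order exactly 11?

10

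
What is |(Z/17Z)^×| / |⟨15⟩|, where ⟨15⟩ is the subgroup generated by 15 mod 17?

2

The order of 15 must divide φ(17) = 17 − 1 = 16 = 2^4.
Divisors of 16: 1, 2, 4, 8, 16.
Evaluate successive powers at the divisors of 16:
15^1 ≡ 15 (mod 17)
15^2 ≡ 4 (mod 17)
15^4 ≡ 16 (mod 17)
15^8 ≡ 1 (mod 17) ✓
The order of 15 is 8, so the subgroup it generates has 8 elements.
[(Z/17Z)^× : ⟨15⟩] = 16/8 = 2.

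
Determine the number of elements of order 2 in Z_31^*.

1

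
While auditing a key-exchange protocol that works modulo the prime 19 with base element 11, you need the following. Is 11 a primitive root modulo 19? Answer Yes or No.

φ(19) = 19 − 1 = 18 = 2 · 3^2.
11 is a primitive root mod 19 iff 11^(φ(19)/q) ≢ 1 for every prime q | φ(19), i.e. q ∈ {2, 3}.
11^9 ≡ 1 (mod 19)  [q = 2: ≡ 1 ✗]
11^6 ≡ 1 (mod 19)  [q = 3: ≡ 1 ✗]
The check at q = 2 fails, so 11 generates a proper subgroup.

No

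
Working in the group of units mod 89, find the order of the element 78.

11

Since 78 ∈ (Z/89Z)^×, its order divides φ(89) = 89 − 1 = 88 = 2^3 · 11.
Divisors of 88: 1, 2, 4, 8, 11, 22, 44, 88.
Check 78^d mod 89 for each divisor in increasing order:
78^1 ≡ 78
78^2 ≡ 32
78^4 ≡ 45
78^8 ≡ 67
78^11 ≡ 1
Therefore the multiplicative order of 78 modulo 89 is 11.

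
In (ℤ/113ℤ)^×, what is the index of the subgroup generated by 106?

By Lagrange's theorem, ord_113(106) divides φ(113) = 113 − 1 = 112 = 2^4 · 7.
Divisors of 112: 1, 2, 4, 7, 8, 14, 16, 28, 56, 112.
Compute 106^d (mod 113) for the divisors d until we hit 1:
106^1 ≡ 106 (mod 113)
106^2 ≡ 49 (mod 113)
106^4 ≡ 28 (mod 113)
106^7 ≡ 1 (mod 113) ✓
So ord_113(106) = 7, hence |⟨106⟩| = 7.
Index = |(Z/113Z)^×| / |⟨106⟩| = 112 / 7 = 16.

16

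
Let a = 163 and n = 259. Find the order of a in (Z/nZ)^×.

36

By Lagrange's theorem, ord_259(163) divides φ(259) = φ(7·37) = (7−1)·(37−1) = 6·36 = 216 = 2^3 · 3^3.
Divisors of 216: 1, 2, 3, 4, 6, 8, 9, 12, 18, 24, 27, 36, 54, 72, 108, 216.
Check 163^d mod 259 for each divisor in increasing order:
163^1 ≡ 163 (mod 259)
163^2 ≡ 151 (mod 259)
163^3 ≡ 8 (mod 259)
163^4 ≡ 9 (mod 259)
163^6 ≡ 64 (mod 259)
163^8 ≡ 81 (mod 259)
163^9 ≡ 253 (mod 259)
163^12 ≡ 211 (mod 259)
163^18 ≡ 36 (mod 259)
163^24 ≡ 232 (mod 259)
163^27 ≡ 43 (mod 259)
163^36 ≡ 1 (mod 259) ✓
Hence ord(163) = 36.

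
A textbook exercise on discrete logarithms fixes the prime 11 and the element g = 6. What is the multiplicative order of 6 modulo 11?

10

Since 6 ∈ (Z/11Z)^×, its order divides φ(11) = 11 − 1 = 10 = 2 · 5.
Divisors of 10: 1, 2, 5, 10.
Check 6^d mod 11 for each divisor in increasing order:
6^1 ≡ 6 (mod 11)
6^2 ≡ 3 (mod 11)
6^5 ≡ 10 (mod 11)
6^10 ≡ 1 (mod 11) ✓
Hence ord(6) = 10.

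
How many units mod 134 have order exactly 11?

10

φ(134) = φ(2)·φ(67) = 1·66 = 66 = 2 · 3 · 11.
Since (Z/134Z)^× is cyclic of order 66, the number of elements of order d is φ(d) when d | 66 and 0 otherwise.
11 | 66, and φ(11) = 11 − 1 = 10.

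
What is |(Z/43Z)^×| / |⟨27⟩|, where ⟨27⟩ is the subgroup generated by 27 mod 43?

By Lagrange's theorem, ord_43(27) divides φ(43) = 43 − 1 = 42 = 2 · 3 · 7.
Divisors of 42: 1, 2, 3, 6, 7, 14, 21, 42.
Compute 27^d (mod 43) for the divisors d until we hit 1:
27^1 ≡ 27
27^2 ≡ 41
27^3 ≡ 32
27^6 ≡ 35
27^7 ≡ 42
27^14 ≡ 1
The order of 27 is 14, so the subgroup it generates has 14 elements.
[(Z/43Z)^× : ⟨27⟩] = 42/14 = 3.

3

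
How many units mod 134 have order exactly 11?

φ(134) = φ(2)·φ(67) = 1·66 = 66 = 2 · 3 · 11.
(Z/134Z)^× is cyclic (|G| = 66); a cyclic group of order m has exactly φ(d) elements of each order d | m, and none otherwise.
11 | 66, and φ(11) = 11 − 1 = 10.

10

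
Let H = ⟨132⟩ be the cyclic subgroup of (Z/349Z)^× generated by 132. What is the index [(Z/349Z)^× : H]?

ord(132) | φ(349) = 349 − 1 = 348 = 2^2 · 3 · 29.
Divisors of 348: 1, 2, 3, 4, 6, 12, 29, 58, 87, 116, 174, 348.
Test each divisor d:
132^1 ≡ 132 (mod 349)
132^2 ≡ 323 (mod 349)
132^3 ≡ 58 (mod 349)
132^4 ≡ 327 (mod 349)
132^6 ≡ 223 (mod 349)
132^12 ≡ 171 (mod 349)
132^29 ≡ 24 (mod 349)
132^58 ≡ 227 (mod 349)
132^87 ≡ 213 (mod 349)
132^116 ≡ 226 (mod 349)
132^174 ≡ 348 (mod 349)
132^348 ≡ 1 (mod 349) ✓
Thus |⟨132⟩| = ord(132) = 348.
[(Z/349Z)^× : ⟨132⟩] = 348/348 = 1.

1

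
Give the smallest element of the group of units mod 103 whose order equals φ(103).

φ(103) = 103 − 1 = 102 = 2 · 3 · 17.
g is a primitive root iff g^(102/q) ≢ 1 (mod 103) for each prime q ∈ {2, 3, 17}.
g = 2: 2^51 ≡ 1 — hits 1, so not a primitive root.
g = 3: 3^51 ≡ 102; 3^34 ≡ 1 — hits 1, so not a primitive root.
g = 4: 4^51 ≡ 1 — hits 1, so not a primitive root.
g = 5: 5^51 ≡ 102; 5^34 ≡ 56; 5^6 ≡ 72 — none is 1, so 5 is a primitive root.
So 5 is the smallest generator of (Z/103Z)^×.

5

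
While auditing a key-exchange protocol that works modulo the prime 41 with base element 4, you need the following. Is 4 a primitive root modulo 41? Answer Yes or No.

No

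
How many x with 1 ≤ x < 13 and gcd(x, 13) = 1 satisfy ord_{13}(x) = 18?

0

φ(13) = 13 − 1 = 12 = 2^2 · 3.
In a cyclic group of order 12, there are φ(d) elements of order d for each divisor d of 12, and zero for non-divisors.
18 does not divide 12, so no element of (Z/13Z)^× has order 18.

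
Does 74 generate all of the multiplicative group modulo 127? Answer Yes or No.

No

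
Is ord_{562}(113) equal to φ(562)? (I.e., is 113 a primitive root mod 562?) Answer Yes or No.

No

φ(562) = φ(2)·φ(281) = 1·280 = 280 = 2^3 · 5 · 7.
Test 113^(280/q) mod 562 for each prime factor q of 280:
113^140 ≡ 561 (mod 562)  [q = 2: ≢ 1 ✓]
113^56 ≡ 1 (mod 562)  [q = 5: ≡ 1 ✗]
113^40 ≡ 165 (mod 562)  [q = 7: ≢ 1 ✓]
Since 113^56 ≡ 1, the order of 113 divides 56 < 280, so 113 is not a primitive root.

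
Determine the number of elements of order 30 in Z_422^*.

φ(422) = φ(2)·φ(211) = 1·210 = 210 = 2 · 3 · 5 · 7.
(Z/422Z)^× is cyclic (|G| = 210); a cyclic group of order m has exactly φ(d) elements of each order d | m, and none otherwise.
30 = 2 · 3 · 5 divides 210, and φ(30) = 8.

8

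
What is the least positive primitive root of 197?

2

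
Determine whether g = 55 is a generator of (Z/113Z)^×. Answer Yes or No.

φ(113) = 113 − 1 = 112 = 2^4 · 7.
It suffices to check that the order of 55 is not a proper divisor of 112: compute 55^(112/q) for q ∈ {2, 7}.
55^56 ≡ 112 (mod 113)  [q = 2: ≢ 1 ✓]
55^16 ≡ 16 (mod 113)  [q = 7: ≢ 1 ✓]
None equal 1, so ord_113(55) = 112: 55 is a primitive root.

Yes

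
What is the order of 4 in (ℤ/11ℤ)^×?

The order of 4 must divide φ(11) = 11 − 1 = 10 = 2 · 5.
Divisors of 10: 1, 2, 5, 10.
Evaluate successive powers at the divisors of 10:
4^1 ≡ 4
4^2 ≡ 5
4^5 ≡ 1
The smallest such exponent is 5, so the order of 4 is 5.

5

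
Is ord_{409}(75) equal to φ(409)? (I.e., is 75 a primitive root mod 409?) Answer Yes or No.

No

φ(409) = 409 − 1 = 408 = 2^3 · 3 · 17.
75 is a primitive root mod 409 iff 75^(φ(409)/q) ≢ 1 for every prime q | φ(409), i.e. q ∈ {2, 3, 17}.
75^204 ≡ 1 (mod 409)  [q = 2: ≡ 1 ✗]
75^136 ≡ 53 (mod 409)  [q = 3: ≢ 1 ✓]
75^24 ≡ 180 (mod 409)  [q = 17: ≢ 1 ✓]
The check at q = 2 fails, so 75 generates a proper subgroup.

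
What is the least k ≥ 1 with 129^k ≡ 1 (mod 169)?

26

The order of 129 must divide φ(169) = φ(13^2) = 13·(13−1) = 156 = 2^2 · 3 · 13.
Divisors of 156: 1, 2, 3, 4, 6, 12, 13, 26, 39, 52, 78, 156.
Evaluate successive powers at the divisors of 156:
129^1 ≡ 129 (mod 169)
129^2 ≡ 79 (mod 169)
129^3 ≡ 51 (mod 169)
129^4 ≡ 157 (mod 169)
129^6 ≡ 66 (mod 169)
129^12 ≡ 131 (mod 169)
129^13 ≡ 168 (mod 169)
129^26 ≡ 1 (mod 169) ✓
Hence ord(129) = 26.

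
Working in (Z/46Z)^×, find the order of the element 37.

ord(37) | φ(46) = φ(2)·φ(23) = 1·22 = 22 = 2 · 11.
Divisors of 22: 1, 2, 11, 22.
Evaluate successive powers at the divisors of 22:
37^1 ≡ 37
37^2 ≡ 35
37^11 ≡ 45
37^22 ≡ 1
Hence ord(37) = 22.

22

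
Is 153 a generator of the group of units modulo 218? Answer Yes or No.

φ(218) = φ(2)·φ(109) = 1·108 = 108 = 2^2 · 3^3.
153 is a primitive root mod 218 iff 153^(φ(218)/q) ≢ 1 for every prime q | φ(218), i.e. q ∈ {2, 3}.
153^54 ≡ 217 (mod 218)  [q = 2: ≢ 1 ✓]
153^36 ≡ 45 (mod 218)  [q = 3: ≢ 1 ✓]
All checks pass, so 153 has order 108 and is a primitive root modulo 218.

Yes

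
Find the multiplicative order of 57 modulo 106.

26

ord(57) | φ(106) = φ(2)·φ(53) = 1·52 = 52 = 2^2 · 13.
Divisors of 52: 1, 2, 4, 13, 26, 52.
Check 57^d mod 106 for each divisor in increasing order:
57^1 ≡ 57 (mod 106)
57^2 ≡ 69 (mod 106)
57^4 ≡ 97 (mod 106)
57^13 ≡ 105 (mod 106)
57^26 ≡ 1 (mod 106) ✓
Hence ord(57) = 26.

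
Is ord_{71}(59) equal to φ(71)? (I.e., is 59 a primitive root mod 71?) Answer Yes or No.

Yes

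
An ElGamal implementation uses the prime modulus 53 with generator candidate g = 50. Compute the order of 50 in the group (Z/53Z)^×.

52

Since 50 ∈ (Z/53Z)^×, its order divides φ(53) = 53 − 1 = 52 = 2^2 · 13.
Divisors of 52: 1, 2, 4, 13, 26, 52.
Evaluate successive powers at the divisors of 52:
50^1 ≡ 50 (mod 53)
50^2 ≡ 9 (mod 53)
50^4 ≡ 28 (mod 53)
50^13 ≡ 23 (mod 53)
50^26 ≡ 52 (mod 53)
50^52 ≡ 1 (mod 53) ✓
So ord_53(50) = 52.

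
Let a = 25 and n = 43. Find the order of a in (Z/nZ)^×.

The order of 25 must divide φ(43) = 43 − 1 = 42 = 2 · 3 · 7.
Divisors of 42: 1, 2, 3, 6, 7, 14, 21, 42.
Compute 25^d (mod 43) for the divisors d until we hit 1:
25^1 ≡ 25
25^2 ≡ 23
25^3 ≡ 16
25^6 ≡ 41
25^7 ≡ 36
25^14 ≡ 6
25^21 ≡ 1
So ord_43(25) = 21.

21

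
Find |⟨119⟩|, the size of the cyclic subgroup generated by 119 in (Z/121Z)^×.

55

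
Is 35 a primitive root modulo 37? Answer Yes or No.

Yes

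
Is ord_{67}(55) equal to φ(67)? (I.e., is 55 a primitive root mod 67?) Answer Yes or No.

No

φ(67) = 67 − 1 = 66 = 2 · 3 · 11.
55 is a primitive root mod 67 iff 55^(φ(67)/q) ≢ 1 for every prime q | φ(67), i.e. q ∈ {2, 3, 11}.
55^33 ≡ 1 (mod 67)  [q = 2: ≡ 1 ✗]
55^22 ≡ 29 (mod 67)  [q = 3: ≢ 1 ✓]
55^6 ≡ 62 (mod 67)  [q = 11: ≢ 1 ✓]
Since 55^33 ≡ 1, the order of 55 divides 33 < 66, so 55 is not a primitive root.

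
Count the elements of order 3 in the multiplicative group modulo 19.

φ(19) = 19 − 1 = 18 = 2 · 3^2.
In a cyclic group of order 18, there are φ(d) elements of order d for each divisor d of 18, and zero for non-divisors.
3 | 18, and φ(3) = 3 − 1 = 2.

2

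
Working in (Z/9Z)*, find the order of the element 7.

By Lagrange's theorem, ord_9(7) divides φ(9) = φ(3^2) = 3·(3−1) = 6 = 2 · 3.
Divisors of 6: 1, 2, 3, 6.
Test each divisor d:
7^1 ≡ 7 (mod 9)
7^2 ≡ 4 (mod 9)
7^3 ≡ 1 (mod 9) ✓
The smallest such exponent is 3, so the order of 7 is 3.

3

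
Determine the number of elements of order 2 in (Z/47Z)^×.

1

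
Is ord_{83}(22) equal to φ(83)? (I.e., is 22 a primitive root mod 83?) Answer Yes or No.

Yes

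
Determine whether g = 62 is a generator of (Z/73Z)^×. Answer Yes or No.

φ(73) = 73 − 1 = 72 = 2^3 · 3^2.
It suffices to check that the order of 62 is not a proper divisor of 72: compute 62^(72/q) for q ∈ {2, 3}.
62^36 ≡ 72 (mod 73)  [q = 2: ≢ 1 ✓]
62^24 ≡ 8 (mod 73)  [q = 3: ≢ 1 ✓]
Every test exponent gives a nontrivial residue, hence 62 generates the full group.

Yes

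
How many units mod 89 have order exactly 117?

0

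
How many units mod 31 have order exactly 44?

0

φ(31) = 31 − 1 = 30 = 2 · 3 · 5.
In a cyclic group of order 30, there are φ(d) elements of order d for each divisor d of 30, and zero for non-divisors.
Here 30 is not a multiple of 44, so there are no elements of order 44.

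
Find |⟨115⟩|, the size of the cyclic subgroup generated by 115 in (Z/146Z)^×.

72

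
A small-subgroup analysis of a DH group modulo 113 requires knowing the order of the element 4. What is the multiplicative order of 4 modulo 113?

14

Since 4 ∈ (Z/113Z)^×, its order divides φ(113) = 113 − 1 = 112 = 2^4 · 7.
Divisors of 112: 1, 2, 4, 7, 8, 14, 16, 28, 56, 112.
Compute 4^d (mod 113) for the divisors d until we hit 1:
4^1 ≡ 4
4^2 ≡ 16
4^4 ≡ 30
4^7 ≡ 112
4^8 ≡ 109
4^14 ≡ 1
Therefore the multiplicative order of 4 modulo 113 is 14.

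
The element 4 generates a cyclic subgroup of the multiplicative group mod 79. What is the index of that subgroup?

2

By Lagrange's theorem, ord_79(4) divides φ(79) = 79 − 1 = 78 = 2 · 3 · 13.
Divisors of 78: 1, 2, 3, 6, 13, 26, 39, 78.
Evaluate successive powers at the divisors of 78:
4^1 ≡ 4 (mod 79)
4^2 ≡ 16 (mod 79)
4^3 ≡ 64 (mod 79)
4^6 ≡ 67 (mod 79)
4^13 ≡ 23 (mod 79)
4^26 ≡ 55 (mod 79)
4^39 ≡ 1 (mod 79) ✓
Thus |⟨4⟩| = ord(4) = 39.
[(Z/79Z)^× : ⟨4⟩] = 78/39 = 2.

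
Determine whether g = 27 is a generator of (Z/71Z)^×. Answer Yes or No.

No

φ(71) = 71 − 1 = 70 = 2 · 5 · 7.
It suffices to check that the order of 27 is not a proper divisor of 70: compute 27^(70/q) for q ∈ {2, 5, 7}.
27^35 ≡ 1 (mod 71)  [q = 2: ≡ 1 ✗]
27^14 ≡ 57 (mod 71)  [q = 5: ≢ 1 ✓]
27^10 ≡ 45 (mod 71)  [q = 7: ≢ 1 ✓]
Since 27^35 ≡ 1, the order of 27 divides 35 < 70, so 27 is not a primitive root.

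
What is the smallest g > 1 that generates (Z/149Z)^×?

2

φ(149) = 149 − 1 = 148 = 2^2 · 37.
Test candidates g = 2, 3, … against the prime factors q ∈ {2, 37} of φ(149): g is a generator iff g^(148/q) ≢ 1 for every such q.
g = 2: 2^74 ≡ 148; 2^4 ≡ 16 — none is 1, so 2 is a primitive root.
Hence the least primitive root of 149 is 2.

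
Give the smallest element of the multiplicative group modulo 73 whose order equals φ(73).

5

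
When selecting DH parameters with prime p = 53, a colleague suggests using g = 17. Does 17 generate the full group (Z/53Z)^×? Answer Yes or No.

No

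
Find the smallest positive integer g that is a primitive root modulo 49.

φ(49) = φ(7^2) = 7·(7−1) = 42 = 2 · 3 · 7.
g is a primitive root iff g^(42/q) ≢ 1 (mod 49) for each prime q ∈ {2, 3, 7}.
g = 2: 2^21 ≡ 1 — hits 1, so not a primitive root.
g = 3: 3^21 ≡ 48; 3^14 ≡ 30; 3^6 ≡ 43 — none is 1, so 3 is a primitive root.
The smallest primitive root modulo 49 is 3.

3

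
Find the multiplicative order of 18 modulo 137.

34

Since 18 ∈ (Z/137Z)^×, its order divides φ(137) = 137 − 1 = 136 = 2^3 · 17.
Divisors of 136: 1, 2, 4, 8, 17, 34, 68, 136.
Test each divisor d:
18^1 ≡ 18
18^2 ≡ 50
18^4 ≡ 34
18^8 ≡ 60
18^17 ≡ 136
18^34 ≡ 1
Hence ord(18) = 34.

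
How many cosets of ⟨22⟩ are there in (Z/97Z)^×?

ord(22) | φ(97) = 97 − 1 = 96 = 2^5 · 3.
Divisors of 96: 1, 2, 3, 4, 6, 8, 12, 16, 24, 32, 48, 96.
Evaluate successive powers at the divisors of 96:
22^1 ≡ 22 (mod 97)
22^2 ≡ 96 (mod 97)
22^3 ≡ 75 (mod 97)
22^4 ≡ 1 (mod 97) ✓
Thus |⟨22⟩| = ord(22) = 4.
[(Z/97Z)^× : ⟨22⟩] = 96/4 = 24.

24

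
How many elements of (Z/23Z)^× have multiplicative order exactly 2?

1

φ(23) = 23 − 1 = 22 = 2 · 11.
(Z/23Z)^× is cyclic (|G| = 22); a cyclic group of order m has exactly φ(d) elements of each order d | m, and none otherwise.
2 | 22, and φ(2) = 2 − 1 = 1.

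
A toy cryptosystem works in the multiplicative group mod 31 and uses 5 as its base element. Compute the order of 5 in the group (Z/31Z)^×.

3

Since 5 ∈ (Z/31Z)^×, its order divides φ(31) = 31 − 1 = 30 = 2 · 3 · 5.
Divisors of 30: 1, 2, 3, 5, 6, 10, 15, 30.
Evaluate successive powers at the divisors of 30:
5^1 ≡ 5
5^2 ≡ 25
5^3 ≡ 1
The smallest such exponent is 3, so the order of 5 is 3.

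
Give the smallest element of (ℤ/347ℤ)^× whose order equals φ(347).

φ(347) = 347 − 1 = 346 = 2 · 173.
Test candidates g = 2, 3, … against the prime factors q ∈ {2, 173} of φ(347): g is a generator iff g^(346/q) ≢ 1 for every such q.
g = 2: 2^173 ≡ 346; 2^2 ≡ 4 — none is 1, so 2 is a primitive root.
Hence the least primitive root of 347 is 2.

2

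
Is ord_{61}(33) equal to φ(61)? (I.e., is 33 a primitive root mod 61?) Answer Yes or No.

φ(61) = 61 − 1 = 60 = 2^2 · 3 · 5.
Test 33^(60/q) mod 61 for each prime factor q of 60:
33^30 ≡ 60 (mod 61)  [q = 2: ≢ 1 ✓]
33^20 ≡ 1 (mod 61)  [q = 3: ≡ 1 ✗]
33^12 ≡ 9 (mod 61)  [q = 5: ≢ 1 ✓]
Since 33^20 ≡ 1, the order of 33 divides 20 < 60, so 33 is not a primitive root.

No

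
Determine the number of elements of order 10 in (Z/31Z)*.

φ(31) = 31 − 1 = 30 = 2 · 3 · 5.
Since (Z/31Z)^× is cyclic of order 30, the number of elements of order d is φ(d) when d | 30 and 0 otherwise.
10 = 2 · 5 divides 30, and φ(10) = 4.

4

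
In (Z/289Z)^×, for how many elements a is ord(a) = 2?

1

φ(289) = φ(17^2) = 17·(17−1) = 272 = 2^4 · 17.
Since (Z/289Z)^× is cyclic of order 272, the number of elements of order d is φ(d) when d | 272 and 0 otherwise.
2 | 272, and φ(2) = 2 − 1 = 1.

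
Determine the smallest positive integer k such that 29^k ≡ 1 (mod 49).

ord(29) | φ(49) = φ(7^2) = 7·(7−1) = 42 = 2 · 3 · 7.
Divisors of 42: 1, 2, 3, 6, 7, 14, 21, 42.
Evaluate successive powers at the divisors of 42:
29^1 ≡ 29
29^2 ≡ 8
29^3 ≡ 36
29^6 ≡ 22
29^7 ≡ 1
So ord_49(29) = 7.

7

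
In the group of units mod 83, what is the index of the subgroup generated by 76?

By Lagrange's theorem, ord_83(76) divides φ(83) = 83 − 1 = 82 = 2 · 41.
Divisors of 82: 1, 2, 41, 82.
Compute 76^d (mod 83) for the divisors d until we hit 1:
76^1 ≡ 76
76^2 ≡ 49
76^41 ≡ 82
76^82 ≡ 1
The order of 76 is 82, so the subgroup it generates has 82 elements.
[(Z/83Z)^× : ⟨76⟩] = 82/82 = 1.

1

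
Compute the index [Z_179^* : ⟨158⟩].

Since 158 ∈ (Z/179Z)^×, its order divides φ(179) = 179 − 1 = 178 = 2 · 89.
Divisors of 178: 1, 2, 89, 178.
Check 158^d mod 179 for each divisor in increasing order:
158^1 ≡ 158 (mod 179)
158^2 ≡ 83 (mod 179)
158^89 ≡ 1 (mod 179) ✓
The order of 158 is 89, so the subgroup it generates has 89 elements.
Index = |(Z/179Z)^×| / |⟨158⟩| = 178 / 89 = 2.

2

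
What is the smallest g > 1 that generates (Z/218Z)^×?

φ(218) = φ(2)·φ(109) = 1·108 = 108 = 2^2 · 3^3.
Test candidates g = 2, 3, … against the prime factors q ∈ {2, 3} of φ(218): g is a generator iff g^(108/q) ≢ 1 for every such q.
g = 2: gcd(2, 218) = 2 > 1, not a unit — skip.
g = 3: 3^54 ≡ 1 — hits 1, so not a primitive root.
g = 4: gcd(4, 218) = 2 > 1, not a unit — skip.
g = 5: 5^54 ≡ 1 — hits 1, so not a primitive root.
g = 6: gcd(6, 218) = 2 > 1, not a unit — skip.
g = 7: 7^54 ≡ 1 — hits 1, so not a primitive root.
g = 8: gcd(8, 218) = 2 > 1, not a unit — skip.
g = 9: 9^54 ≡ 1 — hits 1, so not a primitive root.
g = 10: gcd(10, 218) = 2 > 1, not a unit — skip.
g = 11: 11^54 ≡ 217; 11^36 ≡ 45 — none is 1, so 11 is a primitive root.
The smallest primitive root modulo 218 is 11.

11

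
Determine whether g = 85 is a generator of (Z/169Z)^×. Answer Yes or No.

φ(169) = φ(13^2) = 13·(13−1) = 156 = 2^2 · 3 · 13.
It suffices to check that the order of 85 is not a proper divisor of 156: compute 85^(156/q) for q ∈ {2, 3, 13}.
85^78 ≡ 168 (mod 169)  [q = 2: ≢ 1 ✓]
85^52 ≡ 22 (mod 169)  [q = 3: ≢ 1 ✓]
85^12 ≡ 131 (mod 169)  [q = 13: ≢ 1 ✓]
All checks pass, so 85 has order 156 and is a primitive root modulo 169.

Yes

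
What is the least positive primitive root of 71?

φ(71) = 71 − 1 = 70 = 2 · 5 · 7.
Test candidates g = 2, 3, … against the prime factors q ∈ {2, 5, 7} of φ(71): g is a generator iff g^(70/q) ≢ 1 for every such q.
g = 2: 2^35 ≡ 1 — hits 1, so not a primitive root.
g = 3: 3^35 ≡ 1 — hits 1, so not a primitive root.
g = 4: 4^35 ≡ 1 — hits 1, so not a primitive root.
g = 5: 5^35 ≡ 1 — hits 1, so not a primitive root.
g = 6: 6^35 ≡ 1 — hits 1, so not a primitive root.
g = 7: 7^35 ≡ 70; 7^14 ≡ 54; 7^10 ≡ 45 — none is 1, so 7 is a primitive root.
The smallest primitive root modulo 71 is 7.

7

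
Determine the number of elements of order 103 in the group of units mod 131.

0

φ(131) = 131 − 1 = 130 = 2 · 5 · 13.
In a cyclic group of order 130, there are φ(d) elements of order d for each divisor d of 130, and zero for non-divisors.
Here 130 is not a multiple of 103, so there are no elements of order 103.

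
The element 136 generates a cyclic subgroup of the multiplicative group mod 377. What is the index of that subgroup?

4

By Lagrange's theorem, ord_377(136) divides φ(377) = φ(13·29) = (13−1)·(29−1) = 12·28 = 336 = 2^4 · 3 · 7.
Divisors of 336: 1, 2, 3, 4, 6, 7, 8, 12, 14, 16, 21, 24, 28, 42, 48, 56, 84, 112, 168, 336.
Check 136^d mod 377 for each divisor in increasing order:
136^1 ≡ 136 (mod 377)
136^2 ≡ 23 (mod 377)
136^3 ≡ 112 (mod 377)
136^4 ≡ 152 (mod 377)
136^6 ≡ 103 (mod 377)
136^7 ≡ 59 (mod 377)
136^8 ≡ 107 (mod 377)
136^12 ≡ 53 (mod 377)
136^14 ≡ 88 (mod 377)
136^16 ≡ 139 (mod 377)
136^21 ≡ 291 (mod 377)
136^24 ≡ 170 (mod 377)
136^28 ≡ 204 (mod 377)
136^42 ≡ 233 (mod 377)
136^48 ≡ 248 (mod 377)
136^56 ≡ 146 (mod 377)
136^84 ≡ 1 (mod 377) ✓
The order of 136 is 84, so the subgroup it generates has 84 elements.
[(Z/377Z)^× : ⟨136⟩] = 336/84 = 4.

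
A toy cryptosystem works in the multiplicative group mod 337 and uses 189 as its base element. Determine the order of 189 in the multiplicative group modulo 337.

4

ord(189) | φ(337) = 337 − 1 = 336 = 2^4 · 3 · 7.
Divisors of 336: 1, 2, 3, 4, 6, 7, 8, 12, 14, 16, 21, 24, 28, 42, 48, 56, 84, 112, 168, 336.
Compute 189^d (mod 337) for the divisors d until we hit 1:
189^1 ≡ 189 (mod 337)
189^2 ≡ 336 (mod 337)
189^3 ≡ 148 (mod 337)
189^4 ≡ 1 (mod 337) ✓
Hence ord(189) = 4.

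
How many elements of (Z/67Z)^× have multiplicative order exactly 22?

φ(67) = 67 − 1 = 66 = 2 · 3 · 11.
In a cyclic group of order 66, there are φ(d) elements of order d for each divisor d of 66, and zero for non-divisors.
22 = 2 · 11 divides 66, and φ(22) = 10.

10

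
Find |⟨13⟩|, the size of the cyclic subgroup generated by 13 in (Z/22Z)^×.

10

Since 13 ∈ (Z/22Z)^×, its order divides φ(22) = φ(2)·φ(11) = 1·10 = 10 = 2 · 5.
Divisors of 10: 1, 2, 5, 10.
Evaluate successive powers at the divisors of 10:
13^1 ≡ 13 (mod 22)
13^2 ≡ 15 (mod 22)
13^5 ≡ 21 (mod 22)
13^10 ≡ 1 (mod 22) ✓
The smallest such exponent is 10, so the order of 13 is 10.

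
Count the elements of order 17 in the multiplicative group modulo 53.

0

φ(53) = 53 − 1 = 52 = 2^2 · 13.
Since (Z/53Z)^× is cyclic of order 52, the number of elements of order d is φ(d) when d | 52 and 0 otherwise.
17 does not divide 52, so no element of (Z/53Z)^× has order 17.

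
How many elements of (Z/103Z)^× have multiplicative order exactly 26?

φ(103) = 103 − 1 = 102 = 2 · 3 · 17.
(Z/103Z)^× is cyclic (|G| = 102); a cyclic group of order m has exactly φ(d) elements of each order d | m, and none otherwise.
26 does not divide 102, so no element of (Z/103Z)^× has order 26.

0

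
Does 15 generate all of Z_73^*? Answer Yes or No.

Yes

φ(73) = 73 − 1 = 72 = 2^3 · 3^2.
15 is a primitive root mod 73 iff 15^(φ(73)/q) ≢ 1 for every prime q | φ(73), i.e. q ∈ {2, 3}.
15^36 ≡ 72 (mod 73)  [q = 2: ≢ 1 ✓]
15^24 ≡ 8 (mod 73)  [q = 3: ≢ 1 ✓]
None equal 1, so ord_73(15) = 72: 15 is a primitive root.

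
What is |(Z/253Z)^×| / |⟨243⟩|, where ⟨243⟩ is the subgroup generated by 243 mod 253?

20

Since 243 ∈ (Z/253Z)^×, its order divides φ(253) = φ(11·23) = (11−1)·(23−1) = 10·22 = 220 = 2^2 · 5 · 11.
Divisors of 220: 1, 2, 4, 5, 10, 11, 20, 22, 44, 55, 110, 220.
Check 243^d mod 253 for each divisor in increasing order:
243^1 ≡ 243
243^2 ≡ 100
243^4 ≡ 133
243^5 ≡ 188
243^10 ≡ 177
243^11 ≡ 1
Thus |⟨243⟩| = ord(243) = 11.
[(Z/253Z)^× : ⟨243⟩] = 220/11 = 20.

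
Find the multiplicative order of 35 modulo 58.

14

By Lagrange's theorem, ord_58(35) divides φ(58) = φ(2)·φ(29) = 1·28 = 28 = 2^2 · 7.
Divisors of 28: 1, 2, 4, 7, 14, 28.
Check 35^d mod 58 for each divisor in increasing order:
35^1 ≡ 35 (mod 58)
35^2 ≡ 7 (mod 58)
35^4 ≡ 49 (mod 58)
35^7 ≡ 57 (mod 58)
35^14 ≡ 1 (mod 58) ✓
Therefore the multiplicative order of 35 modulo 58 is 14.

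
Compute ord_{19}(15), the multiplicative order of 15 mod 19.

18

Since 15 ∈ (Z/19Z)^×, its order divides φ(19) = 19 − 1 = 18 = 2 · 3^2.
Divisors of 18: 1, 2, 3, 6, 9, 18.
Compute 15^d (mod 19) for the divisors d until we hit 1:
15^1 ≡ 15 (mod 19)
15^2 ≡ 16 (mod 19)
15^3 ≡ 12 (mod 19)
15^6 ≡ 11 (mod 19)
15^9 ≡ 18 (mod 19)
15^18 ≡ 1 (mod 19) ✓
The smallest such exponent is 18, so the order of 15 is 18.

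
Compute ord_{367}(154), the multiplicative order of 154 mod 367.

366

ord(154) | φ(367) = 367 − 1 = 366 = 2 · 3 · 61.
Divisors of 366: 1, 2, 3, 6, 61, 122, 183, 366.
Compute 154^d (mod 367) for the divisors d until we hit 1:
154^1 ≡ 154 (mod 367)
154^2 ≡ 228 (mod 367)
154^3 ≡ 247 (mod 367)
154^6 ≡ 87 (mod 367)
154^61 ≡ 84 (mod 367)
154^122 ≡ 83 (mod 367)
154^183 ≡ 366 (mod 367)
154^366 ≡ 1 (mod 367) ✓
The smallest such exponent is 366, so the order of 154 is 366.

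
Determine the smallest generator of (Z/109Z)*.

6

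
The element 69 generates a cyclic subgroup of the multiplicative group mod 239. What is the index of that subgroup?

1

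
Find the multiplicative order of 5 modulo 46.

22

Since 5 ∈ (Z/46Z)^×, its order divides φ(46) = φ(2)·φ(23) = 1·22 = 22 = 2 · 11.
Divisors of 22: 1, 2, 11, 22.
Test each divisor d:
5^1 ≡ 5 (mod 46)
5^2 ≡ 25 (mod 46)
5^11 ≡ 45 (mod 46)
5^22 ≡ 1 (mod 46) ✓
The smallest such exponent is 22, so the order of 5 is 22.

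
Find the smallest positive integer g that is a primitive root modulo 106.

3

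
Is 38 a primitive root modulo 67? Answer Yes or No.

No

φ(67) = 67 − 1 = 66 = 2 · 3 · 11.
An element g generates (Z/67Z)^× iff g^(66/q) ≢ 1 (mod 67) for each prime q ∈ {2, 3, 11}.
38^33 ≡ 66 (mod 67)  [q = 2: ≢ 1 ✓]
38^22 ≡ 29 (mod 67)  [q = 3: ≢ 1 ✓]
38^6 ≡ 1 (mod 67)  [q = 11: ≡ 1 ✗]
Since 38^6 ≡ 1, the order of 38 divides 6 < 66, so 38 is not a primitive root.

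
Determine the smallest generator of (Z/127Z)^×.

φ(127) = 127 − 1 = 126 = 2 · 3^2 · 7.
Test candidates g = 2, 3, … against the prime factors q ∈ {2, 3, 7} of φ(127): g is a generator iff g^(126/q) ≢ 1 for every such q.
g = 2: 2^63 ≡ 1 — hits 1, so not a primitive root.
g = 3: 3^63 ≡ 126; 3^42 ≡ 107; 3^18 ≡ 4 — none is 1, so 3 is a primitive root.
So 3 is the smallest generator of (Z/127Z)^×.

3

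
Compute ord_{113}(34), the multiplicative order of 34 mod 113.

112

ord(34) | φ(113) = 113 − 1 = 112 = 2^4 · 7.
Divisors of 112: 1, 2, 4, 7, 8, 14, 16, 28, 56, 112.
Evaluate successive powers at the divisors of 112:
34^1 ≡ 34 (mod 113)
34^2 ≡ 26 (mod 113)
34^4 ≡ 111 (mod 113)
34^7 ≡ 40 (mod 113)
34^8 ≡ 4 (mod 113)
34^14 ≡ 18 (mod 113)
34^16 ≡ 16 (mod 113)
34^28 ≡ 98 (mod 113)
34^56 ≡ 112 (mod 113)
34^112 ≡ 1 (mod 113) ✓
So ord_113(34) = 112.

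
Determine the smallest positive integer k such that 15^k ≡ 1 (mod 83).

82

ord(15) | φ(83) = 83 − 1 = 82 = 2 · 41.
Divisors of 82: 1, 2, 41, 82.
Evaluate successive powers at the divisors of 82:
15^1 ≡ 15
15^2 ≡ 59
15^41 ≡ 82
15^82 ≡ 1
Hence ord(15) = 82.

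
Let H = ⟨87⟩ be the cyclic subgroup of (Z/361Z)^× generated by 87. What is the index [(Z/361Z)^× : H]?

6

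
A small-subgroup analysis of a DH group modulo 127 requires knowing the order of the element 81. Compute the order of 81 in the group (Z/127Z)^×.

63

Since 81 ∈ (Z/127Z)^×, its order divides φ(127) = 127 − 1 = 126 = 2 · 3^2 · 7.
Divisors of 126: 1, 2, 3, 6, 7, 9, 14, 18, 21, 42, 63, 126.
Test each divisor d:
81^1 ≡ 81 (mod 127)
81^2 ≡ 84 (mod 127)
81^3 ≡ 73 (mod 127)
81^6 ≡ 122 (mod 127)
81^7 ≡ 103 (mod 127)
81^9 ≡ 16 (mod 127)
81^14 ≡ 68 (mod 127)
81^18 ≡ 2 (mod 127)
81^21 ≡ 19 (mod 127)
81^42 ≡ 107 (mod 127)
81^63 ≡ 1 (mod 127) ✓
So ord_127(81) = 63.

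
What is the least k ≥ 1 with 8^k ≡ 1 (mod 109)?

12

Since 8 ∈ (Z/109Z)^×, its order divides φ(109) = 109 − 1 = 108 = 2^2 · 3^3.
Divisors of 108: 1, 2, 3, 4, 6, 9, 12, 18, 27, 36, 54, 108.
Test each divisor d:
8^1 ≡ 8 (mod 109)
8^2 ≡ 64 (mod 109)
8^3 ≡ 76 (mod 109)
8^4 ≡ 63 (mod 109)
8^6 ≡ 108 (mod 109)
8^9 ≡ 33 (mod 109)
8^12 ≡ 1 (mod 109) ✓
Therefore the multiplicative order of 8 modulo 109 is 12.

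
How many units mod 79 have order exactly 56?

0

φ(79) = 79 − 1 = 78 = 2 · 3 · 13.
Since (Z/79Z)^× is cyclic of order 78, the number of elements of order d is φ(d) when d | 78 and 0 otherwise.
56 does not divide 78, so no element of (Z/79Z)^× has order 56.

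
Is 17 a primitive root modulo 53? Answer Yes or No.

No

φ(53) = 53 − 1 = 52 = 2^2 · 13.
It suffices to check that the order of 17 is not a proper divisor of 52: compute 17^(52/q) for q ∈ {2, 13}.
17^26 ≡ 1 (mod 53)  [q = 2: ≡ 1 ✗]
17^4 ≡ 46 (mod 53)  [q = 13: ≢ 1 ✓]
The check at q = 2 fails, so 17 generates a proper subgroup.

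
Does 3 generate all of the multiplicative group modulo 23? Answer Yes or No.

No

φ(23) = 23 − 1 = 22 = 2 · 11.
An element g generates (Z/23Z)^× iff g^(22/q) ≢ 1 (mod 23) for each prime q ∈ {2, 11}.
3^11 ≡ 1 (mod 23)  [q = 2: ≡ 1 ✗]
3^2 ≡ 9 (mod 23)  [q = 11: ≢ 1 ✓]
Since 3^11 ≡ 1, the order of 3 divides 11 < 22, so 3 is not a primitive root.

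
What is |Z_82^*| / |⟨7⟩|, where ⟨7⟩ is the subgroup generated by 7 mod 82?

The order of 7 must divide φ(82) = φ(2)·φ(41) = 1·40 = 40 = 2^3 · 5.
Divisors of 40: 1, 2, 4, 5, 8, 10, 20, 40.
Evaluate successive powers at the divisors of 40:
7^1 ≡ 7
7^2 ≡ 49
7^4 ≡ 23
7^5 ≡ 79
7^8 ≡ 37
7^10 ≡ 9
7^20 ≡ 81
7^40 ≡ 1
The order of 7 is 40, so the subgroup it generates has 40 elements.
The index is φ(82) / ord(7) = 40 / 40 = 1.

1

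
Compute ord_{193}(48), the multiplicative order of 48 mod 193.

48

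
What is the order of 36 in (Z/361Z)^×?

The order of 36 must divide φ(361) = φ(19^2) = 19·(19−1) = 342 = 2 · 3^2 · 19.
Divisors of 342: 1, 2, 3, 6, 9, 18, 19, 38, 57, 114, 171, 342.
Check 36^d mod 361 for each divisor in increasing order:
36^1 ≡ 36 (mod 361)
36^2 ≡ 213 (mod 361)
36^3 ≡ 87 (mod 361)
36^6 ≡ 349 (mod 361)
36^9 ≡ 39 (mod 361)
36^18 ≡ 77 (mod 361)
36^19 ≡ 245 (mod 361)
36^38 ≡ 99 (mod 361)
36^57 ≡ 68 (mod 361)
36^114 ≡ 292 (mod 361)
36^171 ≡ 1 (mod 361) ✓
Therefore the multiplicative order of 36 modulo 361 is 171.

171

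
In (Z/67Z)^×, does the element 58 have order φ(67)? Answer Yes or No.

No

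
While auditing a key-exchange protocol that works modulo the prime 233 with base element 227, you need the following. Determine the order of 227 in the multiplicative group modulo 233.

232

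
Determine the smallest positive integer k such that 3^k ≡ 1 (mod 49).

42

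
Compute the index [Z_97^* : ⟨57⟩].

1

Since 57 ∈ (Z/97Z)^×, its order divides φ(97) = 97 − 1 = 96 = 2^5 · 3.
Divisors of 96: 1, 2, 3, 4, 6, 8, 12, 16, 24, 32, 48, 96.
Evaluate successive powers at the divisors of 96:
57^1 ≡ 57 (mod 97)
57^2 ≡ 48 (mod 97)
57^3 ≡ 20 (mod 97)
57^4 ≡ 73 (mod 97)
57^6 ≡ 12 (mod 97)
57^8 ≡ 91 (mod 97)
57^12 ≡ 47 (mod 97)
57^16 ≡ 36 (mod 97)
57^24 ≡ 75 (mod 97)
57^32 ≡ 35 (mod 97)
57^48 ≡ 96 (mod 97)
57^96 ≡ 1 (mod 97) ✓
So ord_97(57) = 96, hence |⟨57⟩| = 96.
[(Z/97Z)^× : ⟨57⟩] = 96/96 = 1.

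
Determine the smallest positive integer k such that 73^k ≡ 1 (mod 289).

272

The order of 73 must divide φ(289) = φ(17^2) = 17·(17−1) = 272 = 2^4 · 17.
Divisors of 272: 1, 2, 4, 8, 16, 17, 34, 68, 136, 272.
Test each divisor d:
73^1 ≡ 73 (mod 289)
73^2 ≡ 127 (mod 289)
73^4 ≡ 234 (mod 289)
73^8 ≡ 135 (mod 289)
73^16 ≡ 18 (mod 289)
73^17 ≡ 158 (mod 289)
73^34 ≡ 110 (mod 289)
73^68 ≡ 251 (mod 289)
73^136 ≡ 288 (mod 289)
73^272 ≡ 1 (mod 289) ✓
The smallest such exponent is 272, so the order of 73 is 272.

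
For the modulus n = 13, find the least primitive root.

2

φ(13) = 13 − 1 = 12 = 2^2 · 3.
Test candidates g = 2, 3, … against the prime factors q ∈ {2, 3} of φ(13): g is a generator iff g^(12/q) ≢ 1 for every such q.
g = 2: 2^6 ≡ 12; 2^4 ≡ 3 — none is 1, so 2 is a primitive root.
The smallest primitive root modulo 13 is 2.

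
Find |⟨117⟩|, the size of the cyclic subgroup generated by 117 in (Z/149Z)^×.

By Lagrange's theorem, ord_149(117) divides φ(149) = 149 − 1 = 148 = 2^2 · 37.
Divisors of 148: 1, 2, 4, 37, 74, 148.
Evaluate successive powers at the divisors of 148:
117^1 ≡ 117
117^2 ≡ 130
117^4 ≡ 63
117^37 ≡ 44
117^74 ≡ 148
117^148 ≡ 1
So ord_149(117) = 148.

148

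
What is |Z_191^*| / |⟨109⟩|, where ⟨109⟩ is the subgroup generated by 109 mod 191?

38

Since 109 ∈ (Z/191Z)^×, its order divides φ(191) = 191 − 1 = 190 = 2 · 5 · 19.
Divisors of 190: 1, 2, 5, 10, 19, 38, 95, 190.
Evaluate successive powers at the divisors of 190:
109^1 ≡ 109 (mod 191)
109^2 ≡ 39 (mod 191)
109^5 ≡ 1 (mod 191) ✓
Thus |⟨109⟩| = ord(109) = 5.
[(Z/191Z)^× : ⟨109⟩] = 190/5 = 38.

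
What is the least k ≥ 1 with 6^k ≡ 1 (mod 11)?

By Lagrange's theorem, ord_11(6) divides φ(11) = 11 − 1 = 10 = 2 · 5.
Divisors of 10: 1, 2, 5, 10.
Test each divisor d:
6^1 ≡ 6 (mod 11)
6^2 ≡ 3 (mod 11)
6^5 ≡ 10 (mod 11)
6^10 ≡ 1 (mod 11) ✓
The smallest such exponent is 10, so the order of 6 is 10.

10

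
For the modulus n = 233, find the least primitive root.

3

φ(233) = 233 − 1 = 232 = 2^3 · 29.
g is a primitive root iff g^(232/q) ≢ 1 (mod 233) for each prime q ∈ {2, 29}.
g = 2: 2^116 ≡ 1 — hits 1, so not a primitive root.
g = 3: 3^116 ≡ 232; 3^8 ≡ 37 — none is 1, so 3 is a primitive root.
So 3 is the smallest generator of (Z/233Z)^×.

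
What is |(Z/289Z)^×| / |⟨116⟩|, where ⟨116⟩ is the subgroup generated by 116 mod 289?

1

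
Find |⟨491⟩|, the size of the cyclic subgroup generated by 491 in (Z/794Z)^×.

396

Since 491 ∈ (Z/794Z)^×, its order divides φ(794) = φ(2)·φ(397) = 1·396 = 396 = 2^2 · 3^2 · 11.
Divisors of 396: 1, 2, 3, 4, 6, 9, 11, 12, 18, 22, 33, 36, 44, 66, 99, 132, 198, 396.
Evaluate successive powers at the divisors of 396:
491^1 ≡ 491 (mod 794)
491^2 ≡ 499 (mod 794)
491^3 ≡ 457 (mod 794)
491^4 ≡ 479 (mod 794)
491^6 ≡ 27 (mod 794)
491^9 ≡ 429 (mod 794)
491^11 ≡ 485 (mod 794)
491^12 ≡ 729 (mod 794)
491^18 ≡ 627 (mod 794)
491^22 ≡ 201 (mod 794)
491^33 ≡ 617 (mod 794)
491^36 ≡ 99 (mod 794)
491^44 ≡ 701 (mod 794)
491^66 ≡ 363 (mod 794)
491^99 ≡ 63 (mod 794)
491^132 ≡ 759 (mod 794)
491^198 ≡ 793 (mod 794)
491^396 ≡ 1 (mod 794) ✓
So ord_794(491) = 396.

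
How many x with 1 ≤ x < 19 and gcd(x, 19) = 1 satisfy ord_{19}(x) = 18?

φ(19) = 19 − 1 = 18 = 2 · 3^2.
Since (Z/19Z)^× is cyclic of order 18, the number of elements of order d is φ(d) when d | 18 and 0 otherwise.
18 = 2 · 3^2 divides 18, and φ(18) = 6.

6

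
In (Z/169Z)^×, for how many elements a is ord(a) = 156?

48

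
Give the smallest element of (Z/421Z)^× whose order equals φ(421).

2

φ(421) = 421 − 1 = 420 = 2^2 · 3 · 5 · 7.
Test candidates g = 2, 3, … against the prime factors q ∈ {2, 3, 5, 7} of φ(421): g is a generator iff g^(420/q) ≢ 1 for every such q.
g = 2: 2^210 ≡ 420; 2^140 ≡ 400; 2^84 ≡ 279; 2^60 ≡ 370 — none is 1, so 2 is a primitive root.
The smallest primitive root modulo 421 is 2.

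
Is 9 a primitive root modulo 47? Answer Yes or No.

φ(47) = 47 − 1 = 46 = 2 · 23.
9 is a primitive root mod 47 iff 9^(φ(47)/q) ≢ 1 for every prime q | φ(47), i.e. q ∈ {2, 23}.
9^23 ≡ 1 (mod 47)  [q = 2: ≡ 1 ✗]
9^2 ≡ 34 (mod 47)  [q = 23: ≢ 1 ✓]
Since 9^23 ≡ 1, the order of 9 divides 23 < 46, so 9 is not a primitive root.

No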